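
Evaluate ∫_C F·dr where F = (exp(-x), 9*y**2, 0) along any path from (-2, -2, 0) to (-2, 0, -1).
24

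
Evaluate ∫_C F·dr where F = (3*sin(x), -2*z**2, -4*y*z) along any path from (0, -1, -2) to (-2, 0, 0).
-5 - 3*cos(2)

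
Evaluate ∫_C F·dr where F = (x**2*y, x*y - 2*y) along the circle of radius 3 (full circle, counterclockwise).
-81*pi/4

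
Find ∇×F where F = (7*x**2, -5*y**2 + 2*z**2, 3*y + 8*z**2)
(3 - 4*z, 0, 0)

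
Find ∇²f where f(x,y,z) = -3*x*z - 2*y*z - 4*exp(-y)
-4*exp(-y)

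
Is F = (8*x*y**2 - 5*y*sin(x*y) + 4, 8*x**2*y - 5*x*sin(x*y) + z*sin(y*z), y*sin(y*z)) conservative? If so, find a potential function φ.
Yes, F is conservative. φ = 4*x**2*y**2 + 4*x + 5*cos(x*y) - cos(y*z)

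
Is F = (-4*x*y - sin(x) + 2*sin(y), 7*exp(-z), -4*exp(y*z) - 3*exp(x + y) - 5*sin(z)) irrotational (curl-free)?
No, ∇×F = (-4*z*exp(y*z) - 3*exp(x + y) + 7*exp(-z), 3*exp(x + y), 4*x - 2*cos(y))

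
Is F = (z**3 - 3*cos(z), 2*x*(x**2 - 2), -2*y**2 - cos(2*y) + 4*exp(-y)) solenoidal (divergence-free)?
Yes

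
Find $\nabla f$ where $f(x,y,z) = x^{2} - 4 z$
(2*x, 0, -4)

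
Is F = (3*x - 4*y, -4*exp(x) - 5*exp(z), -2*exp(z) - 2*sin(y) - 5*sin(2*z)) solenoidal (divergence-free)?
No, ∇·F = -2*exp(z) - 10*cos(2*z) + 3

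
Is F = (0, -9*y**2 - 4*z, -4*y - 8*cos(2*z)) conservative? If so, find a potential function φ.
Yes, F is conservative. φ = -3*y**3 - 4*y*z - 4*sin(2*z)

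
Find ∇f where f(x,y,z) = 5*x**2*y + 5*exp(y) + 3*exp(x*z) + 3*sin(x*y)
(10*x*y + 3*y*cos(x*y) + 3*z*exp(x*z), 5*x**2 + 3*x*cos(x*y) + 5*exp(y), 3*x*exp(x*z))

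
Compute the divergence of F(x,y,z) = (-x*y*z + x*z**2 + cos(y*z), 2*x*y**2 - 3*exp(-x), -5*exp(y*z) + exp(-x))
4*x*y - y*z - 5*y*exp(y*z) + z**2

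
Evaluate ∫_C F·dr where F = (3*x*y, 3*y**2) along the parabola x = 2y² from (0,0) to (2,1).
29/5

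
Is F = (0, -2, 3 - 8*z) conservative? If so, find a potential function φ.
Yes, F is conservative. φ = -2*y - 4*z**2 + 3*z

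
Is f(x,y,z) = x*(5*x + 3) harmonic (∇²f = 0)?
No, ∇²f = 10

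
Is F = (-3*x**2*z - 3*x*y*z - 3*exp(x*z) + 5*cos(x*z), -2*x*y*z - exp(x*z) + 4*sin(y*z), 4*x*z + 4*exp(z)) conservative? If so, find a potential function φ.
No, ∇×F = (2*x*y + x*exp(x*z) - 4*y*cos(y*z), -3*x**2 - 3*x*y - 3*x*exp(x*z) - 5*x*sin(x*z) - 4*z, z*(3*x - 2*y - exp(x*z))) ≠ 0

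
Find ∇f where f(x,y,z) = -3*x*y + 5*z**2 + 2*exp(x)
(-3*y + 2*exp(x), -3*x, 10*z)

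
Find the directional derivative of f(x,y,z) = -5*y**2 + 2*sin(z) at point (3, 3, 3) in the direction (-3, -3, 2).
sqrt(22)*(2*cos(3) + 45)/11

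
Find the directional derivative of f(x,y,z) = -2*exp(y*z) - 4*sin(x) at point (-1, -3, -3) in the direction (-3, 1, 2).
3*sqrt(14)*(2*cos(1) + 3*exp(9))/7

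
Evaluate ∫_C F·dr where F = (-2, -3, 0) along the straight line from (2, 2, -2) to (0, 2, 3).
4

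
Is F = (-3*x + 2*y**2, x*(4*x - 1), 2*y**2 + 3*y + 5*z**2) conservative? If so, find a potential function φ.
No, ∇×F = (4*y + 3, 0, 8*x - 4*y - 1) ≠ 0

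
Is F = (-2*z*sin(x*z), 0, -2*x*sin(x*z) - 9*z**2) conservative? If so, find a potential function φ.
Yes, F is conservative. φ = -3*z**3 + 2*cos(x*z)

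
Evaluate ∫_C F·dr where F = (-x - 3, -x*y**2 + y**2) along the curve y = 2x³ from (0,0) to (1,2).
-97/30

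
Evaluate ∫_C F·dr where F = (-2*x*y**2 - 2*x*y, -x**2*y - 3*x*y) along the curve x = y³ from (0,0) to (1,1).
-653/280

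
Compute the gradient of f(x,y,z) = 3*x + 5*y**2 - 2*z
(3, 10*y, -2)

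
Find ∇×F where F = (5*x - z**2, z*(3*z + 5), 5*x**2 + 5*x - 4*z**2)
(-6*z - 5, -10*x - 2*z - 5, 0)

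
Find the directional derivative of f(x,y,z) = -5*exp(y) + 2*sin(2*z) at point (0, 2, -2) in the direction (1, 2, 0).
-2*sqrt(5)*exp(2)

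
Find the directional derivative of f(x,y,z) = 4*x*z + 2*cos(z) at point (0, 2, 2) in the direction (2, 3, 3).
sqrt(22)*(8 - 3*sin(2))/11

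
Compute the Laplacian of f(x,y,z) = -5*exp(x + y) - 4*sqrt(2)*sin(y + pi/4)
-10*exp(x + y) + 4*sqrt(2)*sin(y + pi/4)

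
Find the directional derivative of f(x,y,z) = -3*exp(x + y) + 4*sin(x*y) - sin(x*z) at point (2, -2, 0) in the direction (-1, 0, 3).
sqrt(10)*(8*cos(4) - 3)/10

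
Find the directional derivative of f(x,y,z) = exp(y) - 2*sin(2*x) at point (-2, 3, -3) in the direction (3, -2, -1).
-sqrt(14)*(6*cos(4) + exp(3))/7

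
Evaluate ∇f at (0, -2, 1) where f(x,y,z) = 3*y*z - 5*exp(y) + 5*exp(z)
(0, 3 - 5*exp(-2), -6 + 5*E)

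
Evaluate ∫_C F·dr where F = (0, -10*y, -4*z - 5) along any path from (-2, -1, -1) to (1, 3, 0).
-43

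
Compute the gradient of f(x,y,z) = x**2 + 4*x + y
(2*x + 4, 1, 0)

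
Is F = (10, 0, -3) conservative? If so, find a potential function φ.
Yes, F is conservative. φ = 10*x - 3*z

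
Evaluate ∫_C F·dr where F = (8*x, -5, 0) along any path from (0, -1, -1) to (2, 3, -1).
-4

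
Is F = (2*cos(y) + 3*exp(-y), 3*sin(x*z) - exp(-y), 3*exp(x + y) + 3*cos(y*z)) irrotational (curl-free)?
No, ∇×F = (-3*x*cos(x*z) - 3*z*sin(y*z) + 3*exp(x + y), -3*exp(x + y), 3*z*cos(x*z) + 2*sin(y) + 3*exp(-y))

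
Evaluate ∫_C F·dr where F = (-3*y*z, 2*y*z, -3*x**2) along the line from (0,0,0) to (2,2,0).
0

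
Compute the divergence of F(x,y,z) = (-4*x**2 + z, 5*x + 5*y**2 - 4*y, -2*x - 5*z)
-8*x + 10*y - 9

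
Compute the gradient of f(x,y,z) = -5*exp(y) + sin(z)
(0, -5*exp(y), cos(z))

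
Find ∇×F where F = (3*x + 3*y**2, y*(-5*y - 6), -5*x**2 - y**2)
(-2*y, 10*x, -6*y)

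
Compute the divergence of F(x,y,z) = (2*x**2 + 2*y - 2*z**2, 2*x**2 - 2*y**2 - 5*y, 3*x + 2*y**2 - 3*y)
4*x - 4*y - 5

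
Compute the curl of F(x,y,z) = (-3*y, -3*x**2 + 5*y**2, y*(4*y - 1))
(8*y - 1, 0, 3 - 6*x)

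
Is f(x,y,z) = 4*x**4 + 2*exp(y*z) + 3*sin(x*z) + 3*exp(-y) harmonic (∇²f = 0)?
No, ∇²f = -3*x**2*sin(x*z) + 48*x**2 + 2*y**2*exp(y*z) + 2*z**2*exp(y*z) - 3*z**2*sin(x*z) + 3*exp(-y)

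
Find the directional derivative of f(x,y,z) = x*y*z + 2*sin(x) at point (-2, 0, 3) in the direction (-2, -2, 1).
4 - 4*cos(2)/3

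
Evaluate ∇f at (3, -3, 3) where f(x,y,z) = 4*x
(4, 0, 0)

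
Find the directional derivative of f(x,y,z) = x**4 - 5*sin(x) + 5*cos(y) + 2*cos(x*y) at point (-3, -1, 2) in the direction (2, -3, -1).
-sqrt(14)*(10*cos(3) + 14*sin(3) + 15*sin(1) + 216)/14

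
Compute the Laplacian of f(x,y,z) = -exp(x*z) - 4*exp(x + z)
-x**2*exp(x*z) - z**2*exp(x*z) - 8*exp(x + z)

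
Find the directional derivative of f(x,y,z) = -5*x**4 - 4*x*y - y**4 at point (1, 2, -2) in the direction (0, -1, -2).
36*sqrt(5)/5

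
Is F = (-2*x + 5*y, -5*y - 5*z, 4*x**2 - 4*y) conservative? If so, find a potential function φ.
No, ∇×F = (1, -8*x, -5) ≠ 0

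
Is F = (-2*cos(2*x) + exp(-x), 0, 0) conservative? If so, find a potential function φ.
Yes, F is conservative. φ = -sin(2*x) - exp(-x)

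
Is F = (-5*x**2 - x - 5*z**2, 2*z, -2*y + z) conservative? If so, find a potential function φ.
No, ∇×F = (-4, -10*z, 0) ≠ 0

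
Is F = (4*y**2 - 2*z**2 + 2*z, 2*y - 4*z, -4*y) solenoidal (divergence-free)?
No, ∇·F = 2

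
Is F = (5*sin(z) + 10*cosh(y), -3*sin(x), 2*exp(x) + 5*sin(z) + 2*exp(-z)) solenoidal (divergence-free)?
No, ∇·F = 5*cos(z) - 2*exp(-z)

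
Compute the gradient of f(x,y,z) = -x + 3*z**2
(-1, 0, 6*z)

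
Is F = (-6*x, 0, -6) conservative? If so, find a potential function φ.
Yes, F is conservative. φ = -3*x**2 - 6*z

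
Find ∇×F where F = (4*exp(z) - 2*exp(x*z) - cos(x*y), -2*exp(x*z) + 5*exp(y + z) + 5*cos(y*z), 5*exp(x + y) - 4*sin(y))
(2*x*exp(x*z) + 5*y*sin(y*z) + 5*exp(x + y) - 5*exp(y + z) - 4*cos(y), -2*x*exp(x*z) + 4*exp(z) - 5*exp(x + y), -x*sin(x*y) - 2*z*exp(x*z))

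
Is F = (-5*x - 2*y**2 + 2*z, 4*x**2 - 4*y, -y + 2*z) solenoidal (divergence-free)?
No, ∇·F = -7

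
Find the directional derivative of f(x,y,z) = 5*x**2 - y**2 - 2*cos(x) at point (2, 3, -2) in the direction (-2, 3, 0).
-2*sqrt(13)*(2*sin(2) + 29)/13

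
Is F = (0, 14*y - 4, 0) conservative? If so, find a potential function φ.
Yes, F is conservative. φ = y*(7*y - 4)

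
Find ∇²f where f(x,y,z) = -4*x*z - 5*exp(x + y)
-10*exp(x + y)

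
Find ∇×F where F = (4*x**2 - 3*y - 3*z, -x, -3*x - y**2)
(-2*y, 0, 2)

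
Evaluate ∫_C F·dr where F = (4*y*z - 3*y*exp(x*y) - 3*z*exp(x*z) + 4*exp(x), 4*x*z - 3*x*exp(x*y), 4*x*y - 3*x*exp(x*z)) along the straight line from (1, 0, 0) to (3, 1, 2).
-3*exp(6) - 4*E + exp(3) + 30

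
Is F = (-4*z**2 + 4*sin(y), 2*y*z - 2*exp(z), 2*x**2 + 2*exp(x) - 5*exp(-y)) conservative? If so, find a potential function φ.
No, ∇×F = (-2*y + 2*exp(z) + 5*exp(-y), -4*x - 8*z - 2*exp(x), -4*cos(y)) ≠ 0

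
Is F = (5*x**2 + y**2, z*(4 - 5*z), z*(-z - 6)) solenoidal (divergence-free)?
No, ∇·F = 10*x - 2*z - 6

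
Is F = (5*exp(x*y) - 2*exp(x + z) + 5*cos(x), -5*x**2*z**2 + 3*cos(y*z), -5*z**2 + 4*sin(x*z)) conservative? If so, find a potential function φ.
No, ∇×F = (10*x**2*z + 3*y*sin(y*z), -4*z*cos(x*z) - 2*exp(x + z), 5*x*(-2*z**2 - exp(x*y))) ≠ 0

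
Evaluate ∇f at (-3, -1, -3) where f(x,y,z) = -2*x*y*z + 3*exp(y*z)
(-6, -9*exp(3) - 18, -3*exp(3) - 6)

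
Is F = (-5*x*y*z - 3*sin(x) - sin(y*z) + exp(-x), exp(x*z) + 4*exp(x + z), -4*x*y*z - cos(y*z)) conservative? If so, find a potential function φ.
No, ∇×F = (-4*x*z - x*exp(x*z) + z*sin(y*z) - 4*exp(x + z), y*(-5*x + 4*z - cos(y*z)), 5*x*z + z*exp(x*z) + z*cos(y*z) + 4*exp(x + z)) ≠ 0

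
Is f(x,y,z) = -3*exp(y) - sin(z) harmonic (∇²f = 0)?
No, ∇²f = -3*exp(y) + sin(z)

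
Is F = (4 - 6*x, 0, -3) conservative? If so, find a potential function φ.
Yes, F is conservative. φ = -3*x**2 + 4*x - 3*z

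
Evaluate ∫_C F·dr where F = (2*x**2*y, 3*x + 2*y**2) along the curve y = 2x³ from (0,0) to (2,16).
8536/3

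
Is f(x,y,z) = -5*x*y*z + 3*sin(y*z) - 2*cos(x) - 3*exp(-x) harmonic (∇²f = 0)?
No, ∇²f = -3*y**2*sin(y*z) - 3*z**2*sin(y*z) + 2*cos(x) - 3*exp(-x)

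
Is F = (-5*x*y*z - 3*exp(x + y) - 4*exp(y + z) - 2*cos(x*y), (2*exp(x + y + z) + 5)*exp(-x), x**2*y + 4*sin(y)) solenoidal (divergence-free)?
No, ∇·F = -5*y*z + 2*y*sin(x*y) - 3*exp(x + y) + 2*exp(y + z)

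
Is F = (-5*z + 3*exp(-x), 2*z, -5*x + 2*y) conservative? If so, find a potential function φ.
Yes, F is conservative. φ = -5*x*z + 2*y*z - 3*exp(-x)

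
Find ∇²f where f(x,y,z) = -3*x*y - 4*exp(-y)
-4*exp(-y)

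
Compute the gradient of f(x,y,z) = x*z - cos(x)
(z + sin(x), 0, x)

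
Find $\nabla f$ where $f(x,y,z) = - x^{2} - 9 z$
(-2*x, 0, -9)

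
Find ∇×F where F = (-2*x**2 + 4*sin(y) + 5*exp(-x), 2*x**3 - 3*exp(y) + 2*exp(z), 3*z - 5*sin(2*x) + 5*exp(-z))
(-2*exp(z), 10*cos(2*x), 6*x**2 - 4*cos(y))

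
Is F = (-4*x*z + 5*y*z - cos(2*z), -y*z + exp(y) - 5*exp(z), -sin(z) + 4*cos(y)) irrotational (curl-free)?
No, ∇×F = (y + 5*exp(z) - 4*sin(y), -4*x + 5*y + 2*sin(2*z), -5*z)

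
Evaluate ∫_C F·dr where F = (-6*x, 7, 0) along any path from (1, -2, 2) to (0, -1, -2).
10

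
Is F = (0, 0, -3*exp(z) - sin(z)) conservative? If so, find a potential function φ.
Yes, F is conservative. φ = -3*exp(z) + cos(z)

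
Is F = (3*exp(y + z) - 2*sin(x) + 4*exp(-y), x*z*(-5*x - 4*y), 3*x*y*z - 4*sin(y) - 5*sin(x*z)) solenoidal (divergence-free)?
No, ∇·F = 3*x*y - 4*x*z - 5*x*cos(x*z) - 2*cos(x)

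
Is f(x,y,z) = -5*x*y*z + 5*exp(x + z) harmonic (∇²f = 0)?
No, ∇²f = 10*exp(x + z)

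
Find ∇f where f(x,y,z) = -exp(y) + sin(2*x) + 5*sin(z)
(2*cos(2*x), -exp(y), 5*cos(z))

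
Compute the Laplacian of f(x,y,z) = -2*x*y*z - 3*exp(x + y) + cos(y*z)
-y**2*cos(y*z) - z**2*cos(y*z) - 6*exp(x + y)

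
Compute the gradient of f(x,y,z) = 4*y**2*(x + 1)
(4*y**2, 8*y*(x + 1), 0)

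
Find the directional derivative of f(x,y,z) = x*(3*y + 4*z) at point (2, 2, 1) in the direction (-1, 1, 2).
2*sqrt(6)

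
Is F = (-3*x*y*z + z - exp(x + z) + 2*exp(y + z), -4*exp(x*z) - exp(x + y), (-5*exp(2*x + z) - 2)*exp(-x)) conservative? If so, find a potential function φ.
No, ∇×F = (4*x*exp(x*z), -3*x*y + 4*exp(x + z) + 2*exp(y + z) + 1 - 2*exp(-x), 3*x*z - 4*z*exp(x*z) - exp(x + y) - 2*exp(y + z)) ≠ 0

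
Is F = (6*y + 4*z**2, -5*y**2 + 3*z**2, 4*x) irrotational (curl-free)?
No, ∇×F = (-6*z, 8*z - 4, -6)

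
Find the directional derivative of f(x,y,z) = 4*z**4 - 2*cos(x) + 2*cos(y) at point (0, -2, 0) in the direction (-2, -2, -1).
-4*sin(2)/3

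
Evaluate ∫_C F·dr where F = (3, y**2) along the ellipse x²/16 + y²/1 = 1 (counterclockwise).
0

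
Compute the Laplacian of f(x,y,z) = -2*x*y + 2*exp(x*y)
2*(x**2 + y**2)*exp(x*y)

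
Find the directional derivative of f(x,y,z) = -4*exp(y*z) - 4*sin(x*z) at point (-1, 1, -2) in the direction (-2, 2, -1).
20*exp(-2)/3 - 20*cos(2)/3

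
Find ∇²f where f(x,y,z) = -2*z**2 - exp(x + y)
-2*exp(x + y) - 4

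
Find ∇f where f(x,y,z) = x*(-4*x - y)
(-8*x - y, -x, 0)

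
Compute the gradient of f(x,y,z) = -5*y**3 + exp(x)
(exp(x), -15*y**2, 0)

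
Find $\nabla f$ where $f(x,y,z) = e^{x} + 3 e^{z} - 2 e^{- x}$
(exp(x) + 2*exp(-x), 0, 3*exp(z))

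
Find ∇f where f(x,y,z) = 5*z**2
(0, 0, 10*z)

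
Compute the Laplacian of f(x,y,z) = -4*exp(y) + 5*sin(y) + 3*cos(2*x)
-4*exp(y) - 5*sin(y) - 12*cos(2*x)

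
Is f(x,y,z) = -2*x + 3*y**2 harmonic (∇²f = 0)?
No, ∇²f = 6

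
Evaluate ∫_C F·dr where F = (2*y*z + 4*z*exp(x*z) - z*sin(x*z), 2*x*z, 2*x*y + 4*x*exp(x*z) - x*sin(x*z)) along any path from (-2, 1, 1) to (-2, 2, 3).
-20 - 4*exp(-2) + 4*exp(-6) - cos(2) + cos(6)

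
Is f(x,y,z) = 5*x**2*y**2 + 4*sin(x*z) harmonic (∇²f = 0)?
No, ∇²f = -4*x**2*sin(x*z) + 10*x**2 + 10*y**2 - 4*z**2*sin(x*z)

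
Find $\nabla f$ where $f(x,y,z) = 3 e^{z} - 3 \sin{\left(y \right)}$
(0, -3*cos(y), 3*exp(z))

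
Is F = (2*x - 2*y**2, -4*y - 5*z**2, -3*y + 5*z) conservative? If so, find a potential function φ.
No, ∇×F = (10*z - 3, 0, 4*y) ≠ 0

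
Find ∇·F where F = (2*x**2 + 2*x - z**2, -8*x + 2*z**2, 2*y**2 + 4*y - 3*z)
4*x - 1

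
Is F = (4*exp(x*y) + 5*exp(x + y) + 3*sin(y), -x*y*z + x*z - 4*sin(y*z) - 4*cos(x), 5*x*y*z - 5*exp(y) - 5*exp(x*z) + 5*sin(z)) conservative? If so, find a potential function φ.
No, ∇×F = (x*y + 5*x*z - x + 4*y*cos(y*z) - 5*exp(y), 5*z*(-y + exp(x*z)), -4*x*exp(x*y) - y*z + z - 5*exp(x + y) + 4*sin(x) - 3*cos(y)) ≠ 0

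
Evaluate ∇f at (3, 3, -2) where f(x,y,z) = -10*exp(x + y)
(-10*exp(6), -10*exp(6), 0)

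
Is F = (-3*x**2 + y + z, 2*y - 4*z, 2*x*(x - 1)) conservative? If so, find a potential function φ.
No, ∇×F = (4, 3 - 4*x, -1) ≠ 0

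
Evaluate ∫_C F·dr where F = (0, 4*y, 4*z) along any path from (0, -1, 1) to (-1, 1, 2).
6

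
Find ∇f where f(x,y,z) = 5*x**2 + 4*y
(10*x, 4, 0)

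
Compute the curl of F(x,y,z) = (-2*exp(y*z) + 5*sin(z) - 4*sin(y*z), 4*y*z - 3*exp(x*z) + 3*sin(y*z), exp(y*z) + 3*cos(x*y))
(3*x*exp(x*z) - 3*x*sin(x*y) - 3*y*cos(y*z) - 4*y + z*exp(y*z), -2*y*exp(y*z) + 3*y*sin(x*y) - 4*y*cos(y*z) + 5*cos(z), z*(-3*exp(x*z) + 2*exp(y*z) + 4*cos(y*z)))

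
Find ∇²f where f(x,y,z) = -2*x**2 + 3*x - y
-4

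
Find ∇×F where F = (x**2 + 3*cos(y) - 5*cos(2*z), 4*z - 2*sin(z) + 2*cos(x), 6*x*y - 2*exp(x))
(6*x + 2*cos(z) - 4, -6*y + 2*exp(x) + 10*sin(2*z), -2*sin(x) + 3*sin(y))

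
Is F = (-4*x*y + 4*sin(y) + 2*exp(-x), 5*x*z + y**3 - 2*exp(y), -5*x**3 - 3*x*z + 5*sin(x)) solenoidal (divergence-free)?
No, ∇·F = -3*x + 3*y**2 - 4*y - 2*exp(y) - 2*exp(-x)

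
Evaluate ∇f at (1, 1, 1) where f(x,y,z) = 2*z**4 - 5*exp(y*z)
(0, -5*E, 8 - 5*E)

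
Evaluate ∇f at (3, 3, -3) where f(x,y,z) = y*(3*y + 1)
(0, 19, 0)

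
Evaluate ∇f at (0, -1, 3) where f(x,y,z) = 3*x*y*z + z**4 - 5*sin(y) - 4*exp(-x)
(-5, -5*cos(1), 108)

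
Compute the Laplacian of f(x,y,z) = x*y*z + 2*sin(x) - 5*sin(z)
-2*sin(x) + 5*sin(z)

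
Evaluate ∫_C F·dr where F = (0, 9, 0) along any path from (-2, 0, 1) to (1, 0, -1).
0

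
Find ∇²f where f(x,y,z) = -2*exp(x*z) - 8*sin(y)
-2*x**2*exp(x*z) - 2*z**2*exp(x*z) + 8*sin(y)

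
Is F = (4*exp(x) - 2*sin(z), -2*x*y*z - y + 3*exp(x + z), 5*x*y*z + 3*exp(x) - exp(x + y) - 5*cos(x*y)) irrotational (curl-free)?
No, ∇×F = (2*x*y + 5*x*z + 5*x*sin(x*y) - exp(x + y) - 3*exp(x + z), -5*y*z - 5*y*sin(x*y) - 3*exp(x) + exp(x + y) - 2*cos(z), -2*y*z + 3*exp(x + z))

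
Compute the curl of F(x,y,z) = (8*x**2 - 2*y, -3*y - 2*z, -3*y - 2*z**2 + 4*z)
(-1, 0, 2)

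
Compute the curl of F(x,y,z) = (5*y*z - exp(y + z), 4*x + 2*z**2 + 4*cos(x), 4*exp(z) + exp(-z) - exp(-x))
(-4*z, 5*y - exp(y + z) - exp(-x), -5*z + exp(y + z) - 4*sin(x) + 4)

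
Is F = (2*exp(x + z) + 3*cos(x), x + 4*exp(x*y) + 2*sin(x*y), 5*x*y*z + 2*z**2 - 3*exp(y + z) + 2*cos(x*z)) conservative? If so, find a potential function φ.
No, ∇×F = (5*x*z - 3*exp(y + z), -5*y*z + 2*z*sin(x*z) + 2*exp(x + z), 4*y*exp(x*y) + 2*y*cos(x*y) + 1) ≠ 0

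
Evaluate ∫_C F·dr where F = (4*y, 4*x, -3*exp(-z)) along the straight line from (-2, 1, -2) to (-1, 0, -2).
8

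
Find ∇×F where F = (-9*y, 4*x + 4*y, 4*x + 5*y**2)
(10*y, -4, 13)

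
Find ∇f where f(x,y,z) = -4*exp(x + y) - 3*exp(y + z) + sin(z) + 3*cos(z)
(-4*exp(x + y), -4*exp(x + y) - 3*exp(y + z), -3*exp(y + z) - 3*sin(z) + cos(z))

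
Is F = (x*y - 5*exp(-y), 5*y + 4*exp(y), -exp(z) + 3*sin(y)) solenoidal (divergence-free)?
No, ∇·F = y + 4*exp(y) - exp(z) + 5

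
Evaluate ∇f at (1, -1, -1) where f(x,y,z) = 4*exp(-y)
(0, -4*E, 0)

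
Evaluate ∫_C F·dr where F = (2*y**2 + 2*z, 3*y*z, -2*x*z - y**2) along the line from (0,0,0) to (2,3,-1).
8/3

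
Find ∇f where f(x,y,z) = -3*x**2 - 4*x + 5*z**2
(-6*x - 4, 0, 10*z)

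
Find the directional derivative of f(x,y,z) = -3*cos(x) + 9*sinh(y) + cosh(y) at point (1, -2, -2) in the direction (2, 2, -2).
sqrt(3)*(-sinh(2)/3 + sin(1) + 3*cosh(2))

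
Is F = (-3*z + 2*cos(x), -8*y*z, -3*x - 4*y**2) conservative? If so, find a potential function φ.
Yes, F is conservative. φ = -3*x*z - 4*y**2*z + 2*sin(x)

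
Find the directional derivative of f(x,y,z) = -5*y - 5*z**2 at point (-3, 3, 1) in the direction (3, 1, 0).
-sqrt(10)/2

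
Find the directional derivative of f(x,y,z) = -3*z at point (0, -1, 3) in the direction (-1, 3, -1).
3*sqrt(11)/11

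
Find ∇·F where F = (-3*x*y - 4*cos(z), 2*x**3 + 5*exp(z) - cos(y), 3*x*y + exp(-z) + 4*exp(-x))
-3*y + sin(y) - exp(-z)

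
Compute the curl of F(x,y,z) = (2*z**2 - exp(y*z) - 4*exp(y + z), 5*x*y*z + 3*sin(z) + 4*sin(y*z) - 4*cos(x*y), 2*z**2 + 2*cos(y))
(-5*x*y - 4*y*cos(y*z) - 2*sin(y) - 3*cos(z), -y*exp(y*z) + 4*z - 4*exp(y + z), 5*y*z + 4*y*sin(x*y) + z*exp(y*z) + 4*exp(y + z))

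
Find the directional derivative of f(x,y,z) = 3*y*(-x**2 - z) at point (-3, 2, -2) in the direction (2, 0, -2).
21*sqrt(2)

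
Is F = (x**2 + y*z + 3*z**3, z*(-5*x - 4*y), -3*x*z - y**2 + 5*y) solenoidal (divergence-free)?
No, ∇·F = -x - 4*z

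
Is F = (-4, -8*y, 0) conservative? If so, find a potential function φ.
Yes, F is conservative. φ = -4*x - 4*y**2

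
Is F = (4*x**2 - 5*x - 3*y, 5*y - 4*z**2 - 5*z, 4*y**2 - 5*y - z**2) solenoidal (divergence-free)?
No, ∇·F = 8*x - 2*z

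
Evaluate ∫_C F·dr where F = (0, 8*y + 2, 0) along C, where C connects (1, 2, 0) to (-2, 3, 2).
22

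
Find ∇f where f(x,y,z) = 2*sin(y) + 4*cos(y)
(0, -4*sin(y) + 2*cos(y), 0)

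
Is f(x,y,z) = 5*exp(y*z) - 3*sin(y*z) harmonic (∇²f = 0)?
No, ∇²f = (y**2 + z**2)*(5*exp(y*z) + 3*sin(y*z))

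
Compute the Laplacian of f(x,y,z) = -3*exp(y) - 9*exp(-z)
-3*exp(y) - 9*exp(-z)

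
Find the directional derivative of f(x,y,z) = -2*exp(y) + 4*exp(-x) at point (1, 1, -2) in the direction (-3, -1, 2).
sqrt(14)*(6 + exp(2))*exp(-1)/7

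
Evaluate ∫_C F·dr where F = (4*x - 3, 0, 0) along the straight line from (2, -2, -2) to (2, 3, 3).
0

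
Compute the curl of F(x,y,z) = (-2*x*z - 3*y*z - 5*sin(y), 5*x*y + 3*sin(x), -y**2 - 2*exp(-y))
(-2*y + 2*exp(-y), -2*x - 3*y, 5*y + 3*z + 3*cos(x) + 5*cos(y))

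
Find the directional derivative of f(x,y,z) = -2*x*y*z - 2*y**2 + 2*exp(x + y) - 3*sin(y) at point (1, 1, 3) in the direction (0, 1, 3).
sqrt(10)*(-16 - 3*cos(1) + 2*exp(2))/10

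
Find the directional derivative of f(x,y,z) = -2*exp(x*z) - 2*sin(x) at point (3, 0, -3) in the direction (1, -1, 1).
-2*sqrt(3)*cos(3)/3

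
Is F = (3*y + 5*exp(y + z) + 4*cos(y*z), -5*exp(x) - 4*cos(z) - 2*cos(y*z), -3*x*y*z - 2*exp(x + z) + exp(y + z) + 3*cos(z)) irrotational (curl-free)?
No, ∇×F = (-3*x*z - 2*y*sin(y*z) + exp(y + z) - 4*sin(z), 3*y*z - 4*y*sin(y*z) + 2*exp(x + z) + 5*exp(y + z), 4*z*sin(y*z) - 5*exp(x) - 5*exp(y + z) - 3)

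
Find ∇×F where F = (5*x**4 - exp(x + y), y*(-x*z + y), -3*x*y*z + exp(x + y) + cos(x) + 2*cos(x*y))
(x*y - 3*x*z - 2*x*sin(x*y) + exp(x + y), 3*y*z + 2*y*sin(x*y) - exp(x + y) + sin(x), -y*z + exp(x + y))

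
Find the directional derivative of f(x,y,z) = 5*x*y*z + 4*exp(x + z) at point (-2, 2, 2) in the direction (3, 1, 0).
26*sqrt(10)/5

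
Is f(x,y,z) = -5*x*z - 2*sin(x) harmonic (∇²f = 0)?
No, ∇²f = 2*sin(x)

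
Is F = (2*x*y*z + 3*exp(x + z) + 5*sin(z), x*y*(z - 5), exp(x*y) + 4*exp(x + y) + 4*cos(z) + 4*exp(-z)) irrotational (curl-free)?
No, ∇×F = (-x*y + x*exp(x*y) + 4*exp(x + y), 2*x*y - y*exp(x*y) - 4*exp(x + y) + 3*exp(x + z) + 5*cos(z), -2*x*z + y*(z - 5))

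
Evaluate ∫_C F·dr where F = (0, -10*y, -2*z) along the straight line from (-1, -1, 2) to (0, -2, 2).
-15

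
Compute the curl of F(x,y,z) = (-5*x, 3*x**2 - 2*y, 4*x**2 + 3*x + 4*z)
(0, -8*x - 3, 6*x)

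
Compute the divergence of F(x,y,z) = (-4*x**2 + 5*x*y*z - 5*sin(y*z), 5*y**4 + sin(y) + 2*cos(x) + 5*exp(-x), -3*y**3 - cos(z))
-8*x + 20*y**3 + 5*y*z + sin(z) + cos(y)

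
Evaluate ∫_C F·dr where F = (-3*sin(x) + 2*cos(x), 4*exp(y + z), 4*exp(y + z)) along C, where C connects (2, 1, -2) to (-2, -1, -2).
-4*sin(2) - 4*exp(-1) + 4*exp(-3)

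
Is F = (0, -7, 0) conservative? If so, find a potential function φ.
Yes, F is conservative. φ = -7*y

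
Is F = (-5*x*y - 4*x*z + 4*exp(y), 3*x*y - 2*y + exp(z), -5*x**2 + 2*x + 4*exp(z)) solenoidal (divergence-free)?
No, ∇·F = 3*x - 5*y - 4*z + 4*exp(z) - 2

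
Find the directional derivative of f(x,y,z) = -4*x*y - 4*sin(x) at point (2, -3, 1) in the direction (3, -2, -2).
4*sqrt(17)*(13 - 3*cos(2))/17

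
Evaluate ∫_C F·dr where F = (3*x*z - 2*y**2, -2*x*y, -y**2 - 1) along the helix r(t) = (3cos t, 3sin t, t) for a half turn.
5*pi/4 + 36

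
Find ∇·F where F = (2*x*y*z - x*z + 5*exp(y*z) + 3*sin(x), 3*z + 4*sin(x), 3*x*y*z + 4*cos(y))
3*x*y + 2*y*z - z + 3*cos(x)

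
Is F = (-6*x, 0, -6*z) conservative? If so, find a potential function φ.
Yes, F is conservative. φ = -3*x**2 - 3*z**2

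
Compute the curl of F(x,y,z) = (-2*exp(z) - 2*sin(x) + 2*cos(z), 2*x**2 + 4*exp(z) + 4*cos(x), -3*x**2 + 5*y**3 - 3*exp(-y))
(15*y**2 - 4*exp(z) + 3*exp(-y), 6*x - 2*exp(z) - 2*sin(z), 4*x - 4*sin(x))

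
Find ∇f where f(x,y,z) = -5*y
(0, -5, 0)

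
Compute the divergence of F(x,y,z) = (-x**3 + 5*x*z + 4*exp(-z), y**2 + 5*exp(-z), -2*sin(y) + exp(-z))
-3*x**2 + 2*y + 5*z - exp(-z)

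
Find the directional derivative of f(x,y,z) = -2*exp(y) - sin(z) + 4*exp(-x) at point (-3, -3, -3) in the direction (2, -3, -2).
2*sqrt(17)*(-4*exp(6) + exp(3)*cos(3) + 3)*exp(-3)/17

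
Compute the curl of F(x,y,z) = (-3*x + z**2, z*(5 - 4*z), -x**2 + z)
(8*z - 5, 2*x + 2*z, 0)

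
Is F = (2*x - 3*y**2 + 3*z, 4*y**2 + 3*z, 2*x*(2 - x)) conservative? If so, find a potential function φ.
No, ∇×F = (-3, 4*x - 1, 6*y) ≠ 0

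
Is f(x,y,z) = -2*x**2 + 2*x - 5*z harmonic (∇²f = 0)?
No, ∇²f = -4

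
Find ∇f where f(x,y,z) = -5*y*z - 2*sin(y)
(0, -5*z - 2*cos(y), -5*y)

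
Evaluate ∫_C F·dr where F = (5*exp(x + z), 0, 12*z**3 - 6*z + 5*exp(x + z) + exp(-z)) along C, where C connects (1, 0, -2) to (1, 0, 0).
-37 + sinh(2) + cosh(2) + 10*sinh(1)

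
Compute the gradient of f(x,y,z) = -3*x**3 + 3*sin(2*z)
(-9*x**2, 0, 6*cos(2*z))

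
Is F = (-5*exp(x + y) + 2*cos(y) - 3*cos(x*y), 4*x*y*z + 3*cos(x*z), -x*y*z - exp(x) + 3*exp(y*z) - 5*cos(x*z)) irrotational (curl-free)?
No, ∇×F = (-4*x*y - x*z + 3*x*sin(x*z) + 3*z*exp(y*z), y*z - 5*z*sin(x*z) + exp(x), -3*x*sin(x*y) + 4*y*z - 3*z*sin(x*z) + 5*exp(x + y) + 2*sin(y))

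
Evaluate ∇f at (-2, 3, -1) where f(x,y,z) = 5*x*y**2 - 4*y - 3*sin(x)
(45 - 3*cos(2), -64, 0)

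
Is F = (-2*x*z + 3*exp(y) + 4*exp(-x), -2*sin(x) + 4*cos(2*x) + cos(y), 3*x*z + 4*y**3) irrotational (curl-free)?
No, ∇×F = (12*y**2, -2*x - 3*z, -3*exp(y) - 8*sin(2*x) - 2*cos(x))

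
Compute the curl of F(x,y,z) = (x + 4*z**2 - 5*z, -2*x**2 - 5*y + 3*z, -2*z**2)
(-3, 8*z - 5, -4*x)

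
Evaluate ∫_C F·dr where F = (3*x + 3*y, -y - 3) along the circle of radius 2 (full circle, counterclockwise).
-12*pi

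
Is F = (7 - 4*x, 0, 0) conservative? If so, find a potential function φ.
Yes, F is conservative. φ = x*(7 - 2*x)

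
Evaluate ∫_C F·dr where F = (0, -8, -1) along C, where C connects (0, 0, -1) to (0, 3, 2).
-27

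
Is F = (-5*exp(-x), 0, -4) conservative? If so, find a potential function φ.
Yes, F is conservative. φ = -4*z + 5*exp(-x)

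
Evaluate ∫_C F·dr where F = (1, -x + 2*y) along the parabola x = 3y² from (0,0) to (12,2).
8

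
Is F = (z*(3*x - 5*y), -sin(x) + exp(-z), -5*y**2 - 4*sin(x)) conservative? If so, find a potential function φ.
No, ∇×F = (-10*y + exp(-z), 3*x - 5*y + 4*cos(x), 5*z - cos(x)) ≠ 0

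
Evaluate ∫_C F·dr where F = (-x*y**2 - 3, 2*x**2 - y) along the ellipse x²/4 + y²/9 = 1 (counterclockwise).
0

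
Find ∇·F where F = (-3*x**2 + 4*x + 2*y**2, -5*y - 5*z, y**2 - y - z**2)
-6*x - 2*z - 1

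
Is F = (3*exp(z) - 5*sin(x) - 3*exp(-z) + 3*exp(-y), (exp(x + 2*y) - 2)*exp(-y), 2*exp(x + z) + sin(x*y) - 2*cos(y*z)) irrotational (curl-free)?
No, ∇×F = (x*cos(x*y) + 2*z*sin(y*z), -y*cos(x*y) + 3*exp(z) - 2*exp(x + z) + 3*exp(-z), (exp(x + 2*y) + 3)*exp(-y))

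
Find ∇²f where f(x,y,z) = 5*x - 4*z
0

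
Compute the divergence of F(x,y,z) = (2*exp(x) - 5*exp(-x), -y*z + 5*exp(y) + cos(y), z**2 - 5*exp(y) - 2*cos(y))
z + 2*exp(x) + 5*exp(y) - sin(y) + 5*exp(-x)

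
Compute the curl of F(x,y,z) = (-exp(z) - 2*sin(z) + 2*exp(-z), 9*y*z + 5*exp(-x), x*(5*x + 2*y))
(2*x - 9*y, -10*x - 2*y - 2*cos(z) + sinh(z) - 3*cosh(z), -5*exp(-x))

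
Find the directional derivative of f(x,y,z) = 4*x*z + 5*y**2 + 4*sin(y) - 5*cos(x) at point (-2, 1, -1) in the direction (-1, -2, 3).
sqrt(14)*(-40 - 8*cos(1) + 5*sin(2))/14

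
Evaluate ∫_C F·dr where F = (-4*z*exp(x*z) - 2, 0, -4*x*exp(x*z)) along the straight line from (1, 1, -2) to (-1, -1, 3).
-4*exp(-3) + 4*exp(-2) + 4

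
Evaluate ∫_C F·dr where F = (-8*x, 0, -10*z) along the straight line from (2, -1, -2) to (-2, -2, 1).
15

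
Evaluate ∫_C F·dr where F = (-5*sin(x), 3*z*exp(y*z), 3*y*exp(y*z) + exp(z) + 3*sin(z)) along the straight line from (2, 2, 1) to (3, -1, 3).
-3*exp(2) - E + 2*cos(3) + 3*exp(-3) + 3*cos(1) - 5*cos(2) + exp(3)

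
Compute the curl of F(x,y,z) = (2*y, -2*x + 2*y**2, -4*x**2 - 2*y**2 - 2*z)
(-4*y, 8*x, -4)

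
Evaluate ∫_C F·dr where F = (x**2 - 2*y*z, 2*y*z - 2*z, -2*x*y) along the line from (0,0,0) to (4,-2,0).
64/3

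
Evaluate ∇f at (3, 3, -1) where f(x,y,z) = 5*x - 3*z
(5, 0, -3)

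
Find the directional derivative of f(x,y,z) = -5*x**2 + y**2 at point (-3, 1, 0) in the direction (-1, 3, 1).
-24*sqrt(11)/11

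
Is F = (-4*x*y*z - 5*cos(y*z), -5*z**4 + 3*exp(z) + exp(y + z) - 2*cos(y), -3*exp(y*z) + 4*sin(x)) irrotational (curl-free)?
No, ∇×F = (20*z**3 - 3*z*exp(y*z) - 3*exp(z) - exp(y + z), -4*x*y + 5*y*sin(y*z) - 4*cos(x), z*(4*x - 5*sin(y*z)))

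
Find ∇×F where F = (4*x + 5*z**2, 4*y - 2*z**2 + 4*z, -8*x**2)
(4*z - 4, 16*x + 10*z, 0)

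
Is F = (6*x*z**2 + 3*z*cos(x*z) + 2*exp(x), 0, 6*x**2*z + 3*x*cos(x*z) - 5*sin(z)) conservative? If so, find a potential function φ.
Yes, F is conservative. φ = 3*x**2*z**2 + 2*exp(x) + 3*sin(x*z) + 5*cos(z)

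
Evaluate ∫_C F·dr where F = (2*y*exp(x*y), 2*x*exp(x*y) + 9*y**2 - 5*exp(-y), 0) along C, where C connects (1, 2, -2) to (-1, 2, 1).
-4*sinh(2)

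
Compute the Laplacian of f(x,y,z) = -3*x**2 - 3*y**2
-12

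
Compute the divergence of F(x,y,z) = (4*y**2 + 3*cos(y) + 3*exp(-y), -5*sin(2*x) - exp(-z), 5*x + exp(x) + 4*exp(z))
4*exp(z)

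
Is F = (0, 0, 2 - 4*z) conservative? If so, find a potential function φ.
Yes, F is conservative. φ = 2*z*(1 - z)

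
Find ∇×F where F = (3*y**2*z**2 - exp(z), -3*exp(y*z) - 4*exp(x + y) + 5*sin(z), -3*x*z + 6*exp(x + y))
(3*y*exp(y*z) + 6*exp(x + y) - 5*cos(z), 6*y**2*z + 3*z - exp(z) - 6*exp(x + y), -6*y*z**2 - 4*exp(x + y))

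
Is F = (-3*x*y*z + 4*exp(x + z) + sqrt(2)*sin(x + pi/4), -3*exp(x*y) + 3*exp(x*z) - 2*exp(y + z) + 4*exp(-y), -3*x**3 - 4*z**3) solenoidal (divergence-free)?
No, ∇·F = ((-3*x*exp(x*y) - 3*y*z - 12*z**2 + 4*exp(x + z) - 2*exp(y + z) + sqrt(2)*cos(x + pi/4))*exp(y) - 4)*exp(-y)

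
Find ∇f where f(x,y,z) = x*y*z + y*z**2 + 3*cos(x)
(y*z - 3*sin(x), z*(x + z), y*(x + 2*z))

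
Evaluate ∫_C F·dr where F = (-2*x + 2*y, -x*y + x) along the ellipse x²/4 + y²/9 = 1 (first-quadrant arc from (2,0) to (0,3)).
-3*pi/2 - 2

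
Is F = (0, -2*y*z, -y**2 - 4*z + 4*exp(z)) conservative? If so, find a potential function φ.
Yes, F is conservative. φ = -y**2*z - 2*z**2 + 4*exp(z)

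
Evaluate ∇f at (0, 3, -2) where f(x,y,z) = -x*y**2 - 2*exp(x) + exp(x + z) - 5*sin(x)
(-16 + exp(-2), 0, exp(-2))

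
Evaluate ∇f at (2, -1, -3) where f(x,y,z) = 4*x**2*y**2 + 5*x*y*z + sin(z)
(31, -62, -10 + cos(3))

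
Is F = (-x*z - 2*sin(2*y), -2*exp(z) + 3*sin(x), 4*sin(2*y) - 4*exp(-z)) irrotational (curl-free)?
No, ∇×F = (2*exp(z) + 8*cos(2*y), -x, 3*cos(x) + 4*cos(2*y))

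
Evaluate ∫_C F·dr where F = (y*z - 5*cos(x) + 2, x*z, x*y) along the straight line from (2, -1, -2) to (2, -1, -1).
-2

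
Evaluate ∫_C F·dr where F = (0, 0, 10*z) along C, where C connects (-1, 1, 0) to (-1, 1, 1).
5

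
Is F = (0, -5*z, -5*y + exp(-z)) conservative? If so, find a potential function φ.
Yes, F is conservative. φ = -5*y*z - exp(-z)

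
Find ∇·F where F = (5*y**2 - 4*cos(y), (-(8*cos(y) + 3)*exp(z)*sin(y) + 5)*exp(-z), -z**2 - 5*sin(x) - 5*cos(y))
-2*z - 3*cos(y) - 8*cos(2*y)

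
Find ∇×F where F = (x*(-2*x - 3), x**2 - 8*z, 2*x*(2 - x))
(8, 4*x - 4, 2*x)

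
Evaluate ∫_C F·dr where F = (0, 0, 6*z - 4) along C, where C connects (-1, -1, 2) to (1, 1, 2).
0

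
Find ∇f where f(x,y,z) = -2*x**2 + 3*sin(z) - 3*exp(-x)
(-4*x + 3*exp(-x), 0, 3*cos(z))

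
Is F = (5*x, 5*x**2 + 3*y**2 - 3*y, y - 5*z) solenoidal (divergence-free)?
No, ∇·F = 6*y - 3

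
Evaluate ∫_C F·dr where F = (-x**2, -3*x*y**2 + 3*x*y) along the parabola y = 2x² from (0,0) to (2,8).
-76312/105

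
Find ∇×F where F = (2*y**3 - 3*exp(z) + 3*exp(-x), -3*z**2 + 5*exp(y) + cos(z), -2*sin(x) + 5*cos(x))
(6*z + sin(z), -3*exp(z) + 5*sin(x) + 2*cos(x), -6*y**2)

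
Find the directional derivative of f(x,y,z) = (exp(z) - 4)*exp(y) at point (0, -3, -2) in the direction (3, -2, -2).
4*sqrt(17)*(-1 + 2*exp(2))*exp(-5)/17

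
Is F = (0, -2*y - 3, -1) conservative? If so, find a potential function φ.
Yes, F is conservative. φ = -y**2 - 3*y - z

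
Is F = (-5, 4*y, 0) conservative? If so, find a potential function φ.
Yes, F is conservative. φ = -5*x + 2*y**2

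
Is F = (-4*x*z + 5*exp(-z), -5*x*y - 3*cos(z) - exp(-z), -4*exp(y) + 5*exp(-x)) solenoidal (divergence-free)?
No, ∇·F = -5*x - 4*z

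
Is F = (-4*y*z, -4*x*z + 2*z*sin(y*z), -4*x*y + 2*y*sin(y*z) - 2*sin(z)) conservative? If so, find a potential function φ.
Yes, F is conservative. φ = -4*x*y*z + 2*cos(z) - 2*cos(y*z)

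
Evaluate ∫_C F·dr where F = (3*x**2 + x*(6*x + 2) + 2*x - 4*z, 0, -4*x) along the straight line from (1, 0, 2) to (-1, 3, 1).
6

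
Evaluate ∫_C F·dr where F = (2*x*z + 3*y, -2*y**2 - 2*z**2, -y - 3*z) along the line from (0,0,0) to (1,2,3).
-173/6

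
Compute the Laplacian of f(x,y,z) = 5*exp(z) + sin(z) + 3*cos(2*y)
5*exp(z) - sin(z) - 12*cos(2*y)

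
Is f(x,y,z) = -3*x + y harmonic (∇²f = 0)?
Yes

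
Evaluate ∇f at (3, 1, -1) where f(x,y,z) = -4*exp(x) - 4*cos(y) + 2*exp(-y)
(-4*exp(3), -2*exp(-1) + 4*sin(1), 0)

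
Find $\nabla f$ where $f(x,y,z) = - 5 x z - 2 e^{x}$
(-5*z - 2*exp(x), 0, -5*x)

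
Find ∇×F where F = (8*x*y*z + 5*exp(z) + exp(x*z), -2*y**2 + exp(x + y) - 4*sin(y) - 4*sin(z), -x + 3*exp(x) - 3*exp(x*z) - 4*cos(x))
(4*cos(z), 8*x*y + x*exp(x*z) + 3*z*exp(x*z) - 3*exp(x) + 5*exp(z) - 4*sin(x) + 1, -8*x*z + exp(x + y))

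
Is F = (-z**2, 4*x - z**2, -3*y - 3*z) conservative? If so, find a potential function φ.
No, ∇×F = (2*z - 3, -2*z, 4) ≠ 0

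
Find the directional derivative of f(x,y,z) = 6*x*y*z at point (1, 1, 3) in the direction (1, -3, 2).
-12*sqrt(14)/7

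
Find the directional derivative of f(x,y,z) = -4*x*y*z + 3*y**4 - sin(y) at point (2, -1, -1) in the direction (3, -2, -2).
2*sqrt(17)*(-10 + cos(1))/17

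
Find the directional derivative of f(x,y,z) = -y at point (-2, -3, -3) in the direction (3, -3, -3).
sqrt(3)/3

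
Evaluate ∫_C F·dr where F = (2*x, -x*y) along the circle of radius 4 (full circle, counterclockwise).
0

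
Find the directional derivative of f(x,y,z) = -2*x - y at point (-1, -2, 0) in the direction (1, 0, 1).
-sqrt(2)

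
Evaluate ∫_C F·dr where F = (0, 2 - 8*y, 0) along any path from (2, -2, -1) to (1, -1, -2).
14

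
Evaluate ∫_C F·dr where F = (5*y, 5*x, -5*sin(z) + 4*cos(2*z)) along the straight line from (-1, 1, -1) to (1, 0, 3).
5*cos(3) - 5*cos(1) + 2*sin(6) + 2*sin(2) + 5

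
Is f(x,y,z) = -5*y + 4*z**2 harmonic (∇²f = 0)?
No, ∇²f = 8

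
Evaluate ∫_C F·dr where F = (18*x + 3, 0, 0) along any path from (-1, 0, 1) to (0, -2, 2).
-6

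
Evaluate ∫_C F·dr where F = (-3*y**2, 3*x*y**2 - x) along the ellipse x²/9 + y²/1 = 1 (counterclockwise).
-3*pi/4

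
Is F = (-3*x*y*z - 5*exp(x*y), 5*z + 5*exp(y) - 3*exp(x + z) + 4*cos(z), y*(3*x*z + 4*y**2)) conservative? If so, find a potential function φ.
No, ∇×F = (3*x*z + 12*y**2 + 3*exp(x + z) + 4*sin(z) - 5, 3*y*(-x - z), 3*x*z + 5*x*exp(x*y) - 3*exp(x + z)) ≠ 0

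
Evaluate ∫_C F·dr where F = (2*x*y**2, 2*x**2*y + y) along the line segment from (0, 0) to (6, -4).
584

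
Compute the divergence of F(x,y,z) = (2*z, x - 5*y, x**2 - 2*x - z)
-6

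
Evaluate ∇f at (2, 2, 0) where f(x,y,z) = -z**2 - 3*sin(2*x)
(-6*cos(4), 0, 0)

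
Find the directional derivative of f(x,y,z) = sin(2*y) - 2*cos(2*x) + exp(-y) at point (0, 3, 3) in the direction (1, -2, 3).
sqrt(14)*(-2*exp(3)*cos(6) + 1)*exp(-3)/7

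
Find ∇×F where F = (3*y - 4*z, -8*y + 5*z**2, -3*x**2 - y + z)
(-10*z - 1, 6*x - 4, -3)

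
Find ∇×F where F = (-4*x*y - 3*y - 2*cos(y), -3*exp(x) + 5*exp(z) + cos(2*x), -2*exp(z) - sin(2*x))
(-5*exp(z), 2*cos(2*x), 4*x - 3*exp(x) - 2*sin(2*x) - 2*sin(y) + 3)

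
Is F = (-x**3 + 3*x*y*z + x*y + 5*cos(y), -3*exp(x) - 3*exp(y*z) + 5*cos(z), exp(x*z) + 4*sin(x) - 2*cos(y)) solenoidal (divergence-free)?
No, ∇·F = -3*x**2 + x*exp(x*z) + 3*y*z + y - 3*z*exp(y*z)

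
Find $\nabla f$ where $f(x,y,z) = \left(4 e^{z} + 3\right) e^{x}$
((4*exp(z) + 3)*exp(x), 0, 4*exp(x + z))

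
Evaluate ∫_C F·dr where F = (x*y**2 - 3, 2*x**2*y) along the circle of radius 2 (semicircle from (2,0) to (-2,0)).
12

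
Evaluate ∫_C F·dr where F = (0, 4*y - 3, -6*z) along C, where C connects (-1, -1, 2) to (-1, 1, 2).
-6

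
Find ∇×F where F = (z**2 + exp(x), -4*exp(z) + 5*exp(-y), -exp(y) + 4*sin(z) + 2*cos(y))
(-exp(y) + 4*exp(z) - 2*sin(y), 2*z, 0)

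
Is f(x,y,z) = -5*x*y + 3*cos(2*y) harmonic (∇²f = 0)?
No, ∇²f = -12*cos(2*y)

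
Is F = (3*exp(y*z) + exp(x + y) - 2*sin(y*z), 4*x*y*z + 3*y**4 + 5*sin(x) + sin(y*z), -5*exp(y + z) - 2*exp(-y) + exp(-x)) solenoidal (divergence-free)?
No, ∇·F = 4*x*z + 12*y**3 + z*cos(y*z) + exp(x + y) - 5*exp(y + z)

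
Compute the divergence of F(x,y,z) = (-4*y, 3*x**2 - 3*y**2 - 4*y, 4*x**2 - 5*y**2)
-6*y - 4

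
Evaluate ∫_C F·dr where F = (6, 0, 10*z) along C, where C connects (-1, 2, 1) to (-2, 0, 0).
-11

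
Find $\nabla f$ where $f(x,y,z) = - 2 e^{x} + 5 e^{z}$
(-2*exp(x), 0, 5*exp(z))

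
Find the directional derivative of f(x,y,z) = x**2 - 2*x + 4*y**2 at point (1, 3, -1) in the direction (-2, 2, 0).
12*sqrt(2)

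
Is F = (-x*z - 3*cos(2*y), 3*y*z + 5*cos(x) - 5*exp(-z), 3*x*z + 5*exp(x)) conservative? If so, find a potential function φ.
No, ∇×F = (-3*y - 5*exp(-z), -x - 3*z - 5*exp(x), -5*sin(x) - 6*sin(2*y)) ≠ 0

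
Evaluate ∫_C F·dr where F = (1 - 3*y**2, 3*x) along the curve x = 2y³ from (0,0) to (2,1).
-1/10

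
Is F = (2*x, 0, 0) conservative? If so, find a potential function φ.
Yes, F is conservative. φ = x**2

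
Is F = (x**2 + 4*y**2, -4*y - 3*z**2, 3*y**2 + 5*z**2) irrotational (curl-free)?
No, ∇×F = (6*y + 6*z, 0, -8*y)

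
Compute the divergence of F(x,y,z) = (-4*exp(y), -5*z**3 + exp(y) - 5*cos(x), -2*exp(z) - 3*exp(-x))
exp(y) - 2*exp(z)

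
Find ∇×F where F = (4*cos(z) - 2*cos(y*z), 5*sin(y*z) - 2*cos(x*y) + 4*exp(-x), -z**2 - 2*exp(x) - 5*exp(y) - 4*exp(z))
(-5*y*cos(y*z) - 5*exp(y), 2*y*sin(y*z) + 2*exp(x) - 4*sin(z), 2*y*sin(x*y) - 2*z*sin(y*z) - 4*exp(-x))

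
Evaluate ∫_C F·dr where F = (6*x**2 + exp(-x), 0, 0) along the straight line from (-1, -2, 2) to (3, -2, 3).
-exp(-3) + E + 56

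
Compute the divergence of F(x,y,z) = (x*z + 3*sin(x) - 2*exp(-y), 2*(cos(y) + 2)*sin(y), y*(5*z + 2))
5*y + z + 3*cos(x) + 4*cos(y) + 2*cos(2*y)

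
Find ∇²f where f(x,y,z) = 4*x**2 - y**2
6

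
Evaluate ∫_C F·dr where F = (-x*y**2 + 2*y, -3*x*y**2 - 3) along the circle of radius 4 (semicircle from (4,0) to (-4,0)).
-112*pi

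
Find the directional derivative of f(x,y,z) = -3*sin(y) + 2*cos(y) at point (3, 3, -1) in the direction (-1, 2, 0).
-2*sqrt(5)*(3*cos(3) + 2*sin(3))/5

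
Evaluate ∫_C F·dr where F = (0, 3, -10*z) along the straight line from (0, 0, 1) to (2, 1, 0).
8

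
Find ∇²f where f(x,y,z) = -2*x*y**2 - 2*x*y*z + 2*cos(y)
-4*x - 2*cos(y)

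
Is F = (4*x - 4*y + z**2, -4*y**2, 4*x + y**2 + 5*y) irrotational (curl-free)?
No, ∇×F = (2*y + 5, 2*z - 4, 4)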